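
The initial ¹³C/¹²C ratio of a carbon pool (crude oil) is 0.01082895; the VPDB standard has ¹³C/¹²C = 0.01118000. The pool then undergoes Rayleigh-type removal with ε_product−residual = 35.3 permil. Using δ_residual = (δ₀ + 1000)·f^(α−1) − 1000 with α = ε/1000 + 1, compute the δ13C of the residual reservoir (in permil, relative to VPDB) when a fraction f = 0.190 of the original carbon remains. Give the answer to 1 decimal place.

δ₀ = (0.01082895/0.01118000 − 1)×1000 = (0.968600 − 1)×1000 = -31.400 permil
α − 1 = ε/1000 = 0.0353
f^(α−1) = 0.190^(0.0353) = 0.943061
δ_res = (-31.400 + 1000) × 0.943061 − 1000 = 913.450 − 1000 = -86.55 permil

-86.6 permil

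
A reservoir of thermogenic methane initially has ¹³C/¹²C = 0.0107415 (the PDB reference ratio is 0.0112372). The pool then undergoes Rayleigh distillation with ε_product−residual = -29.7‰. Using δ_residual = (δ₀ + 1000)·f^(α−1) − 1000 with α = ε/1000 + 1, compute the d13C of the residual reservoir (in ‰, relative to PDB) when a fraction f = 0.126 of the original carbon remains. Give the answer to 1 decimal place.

δ₀ = (0.0107415/0.0112372 − 1)×1000 = (0.955888 − 1)×1000 = -44.112‰
α − 1 = ε/1000 = -0.0297
f^(α−1) = 0.126^(-0.0297) = 1.063455
δ_res = (-44.112 + 1000) × 1.063455 − 1000 = 1016.543 − 1000 = 16.54‰

16.5‰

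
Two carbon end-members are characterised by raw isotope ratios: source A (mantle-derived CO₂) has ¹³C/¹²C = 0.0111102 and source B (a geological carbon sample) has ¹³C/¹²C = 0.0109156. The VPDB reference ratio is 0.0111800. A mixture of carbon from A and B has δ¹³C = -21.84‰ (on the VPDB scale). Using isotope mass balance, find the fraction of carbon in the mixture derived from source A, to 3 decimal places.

δ_A = (0.0111102/0.0111800 − 1)×1000 = (0.993757 − 1)×1000 = -6.243‰
δ_B = (0.0109156/0.0111800 − 1)×1000 = (0.976351 − 1)×1000 = -23.649‰
f_A = (δ_mix − δ_B)/(δ_A − δ_B) = (-21.84 − (-23.649))/(-6.243 − (-23.649))
f_A = 1.809 / 17.406 = 0.1040

0.104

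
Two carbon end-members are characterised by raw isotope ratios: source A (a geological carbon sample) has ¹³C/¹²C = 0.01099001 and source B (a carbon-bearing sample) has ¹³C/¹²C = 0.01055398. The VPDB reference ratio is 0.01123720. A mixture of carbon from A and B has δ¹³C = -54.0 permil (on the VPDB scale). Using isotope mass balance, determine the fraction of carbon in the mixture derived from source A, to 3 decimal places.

0.175

δ_A = (0.01099001/0.01123720 − 1)×1000 = (0.978003 − 1)×1000 = -21.997 permil
δ_B = (0.01055398/0.01123720 − 1)×1000 = (0.939200 − 1)×1000 = -60.800 permil
f_A = (δ_mix − δ_B)/(δ_A − δ_B) = (-54.0 − (-60.800))/(-21.997 − (-60.800))
f_A = 6.800 / 38.802 = 0.1752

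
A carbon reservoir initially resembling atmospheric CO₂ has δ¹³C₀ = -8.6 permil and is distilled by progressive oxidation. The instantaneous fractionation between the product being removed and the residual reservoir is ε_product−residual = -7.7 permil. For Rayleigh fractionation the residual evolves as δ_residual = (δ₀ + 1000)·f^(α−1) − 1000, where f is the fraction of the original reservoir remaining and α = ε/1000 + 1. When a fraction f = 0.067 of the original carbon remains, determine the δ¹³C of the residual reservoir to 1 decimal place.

Rayleigh residual: δ_res = (δ₀ + 1000)·f^(α−1) − 1000
α = ε/1000 + 1 = 0.99230, so α − 1 = -0.00770
f^(α−1) = 0.067^(-0.00770) = 1.021032
δ_res = (-8.6 + 1000) × 1.021032 − 1000 = 1012.251 − 1000 = 12.25 permil

12.3 permil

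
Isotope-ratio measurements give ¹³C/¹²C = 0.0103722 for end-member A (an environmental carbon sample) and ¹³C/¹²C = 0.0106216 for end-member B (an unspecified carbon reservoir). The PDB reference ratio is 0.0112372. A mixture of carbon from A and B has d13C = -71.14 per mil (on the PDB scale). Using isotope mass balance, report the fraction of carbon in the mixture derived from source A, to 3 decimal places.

0.737

δ_A = (0.0103722/0.0112372 − 1)×1000 = (0.923024 − 1)×1000 = -76.976 per mil
δ_B = (0.0106216/0.0112372 − 1)×1000 = (0.945218 − 1)×1000 = -54.782 per mil
f_A = (δ_mix − δ_B)/(δ_A − δ_B) = (-71.14 − (-54.782))/(-76.976 − (-54.782))
f_A = -16.358 / -22.194 = 0.7370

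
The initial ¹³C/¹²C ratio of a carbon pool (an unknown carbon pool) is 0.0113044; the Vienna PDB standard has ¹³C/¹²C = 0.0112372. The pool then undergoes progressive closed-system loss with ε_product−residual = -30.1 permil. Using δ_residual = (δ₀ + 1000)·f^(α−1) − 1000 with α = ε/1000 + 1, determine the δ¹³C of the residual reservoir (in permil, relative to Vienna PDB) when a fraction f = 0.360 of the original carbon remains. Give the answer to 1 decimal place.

δ₀ = (0.0113044/0.0112372 − 1)×1000 = (1.005980 − 1)×1000 = 5.980 permil
α − 1 = ε/1000 = -0.0301
f^(α−1) = 0.360^(-0.0301) = 1.031229
δ_res = (5.980 + 1000) × 1.031229 − 1000 = 1037.396 − 1000 = 37.40 permil

37.4 permil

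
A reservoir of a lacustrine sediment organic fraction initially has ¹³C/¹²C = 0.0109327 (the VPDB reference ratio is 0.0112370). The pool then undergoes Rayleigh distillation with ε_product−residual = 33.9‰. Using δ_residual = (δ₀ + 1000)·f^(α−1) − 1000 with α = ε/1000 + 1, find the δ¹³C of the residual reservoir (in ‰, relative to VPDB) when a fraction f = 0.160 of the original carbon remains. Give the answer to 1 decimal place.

-85.7‰

δ₀ = (0.0109327/0.0112370 − 1)×1000 = (0.972920 − 1)×1000 = -27.080‰
α − 1 = ε/1000 = 0.0339
f^(α−1) = 0.160^(0.0339) = 0.939766
δ_res = (-27.080 + 1000) × 0.939766 − 1000 = 914.317 − 1000 = -85.68‰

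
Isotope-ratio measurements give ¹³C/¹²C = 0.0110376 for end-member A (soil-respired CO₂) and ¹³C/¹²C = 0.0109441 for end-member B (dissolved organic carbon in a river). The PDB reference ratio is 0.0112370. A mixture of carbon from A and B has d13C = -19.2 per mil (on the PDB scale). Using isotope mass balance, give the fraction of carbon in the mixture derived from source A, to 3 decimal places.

δ_A = (0.0110376/0.0112370 − 1)×1000 = (0.982255 − 1)×1000 = -17.745 per mil
δ_B = (0.0109441/0.0112370 − 1)×1000 = (0.973934 − 1)×1000 = -26.066 per mil
f_A = (δ_mix − δ_B)/(δ_A − δ_B) = (-19.2 − (-26.066))/(-17.745 − (-26.066))
f_A = 6.866 / 8.321 = 0.8251

0.825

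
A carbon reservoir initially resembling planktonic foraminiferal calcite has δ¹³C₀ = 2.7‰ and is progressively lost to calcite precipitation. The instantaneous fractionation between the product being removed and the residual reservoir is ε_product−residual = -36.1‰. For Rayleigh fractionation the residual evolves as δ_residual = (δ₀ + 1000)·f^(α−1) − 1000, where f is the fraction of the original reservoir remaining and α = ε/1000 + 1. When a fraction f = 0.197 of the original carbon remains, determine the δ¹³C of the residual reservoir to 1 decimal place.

63.3‰

Rayleigh residual: δ_res = (δ₀ + 1000)·f^(α−1) − 1000
α = ε/1000 + 1 = 0.96390, so α − 1 = -0.03610
f^(α−1) = 0.197^(-0.03610) = 1.060400
δ_res = (2.7 + 1000) × 1.060400 − 1000 = 1063.263 − 1000 = 63.26‰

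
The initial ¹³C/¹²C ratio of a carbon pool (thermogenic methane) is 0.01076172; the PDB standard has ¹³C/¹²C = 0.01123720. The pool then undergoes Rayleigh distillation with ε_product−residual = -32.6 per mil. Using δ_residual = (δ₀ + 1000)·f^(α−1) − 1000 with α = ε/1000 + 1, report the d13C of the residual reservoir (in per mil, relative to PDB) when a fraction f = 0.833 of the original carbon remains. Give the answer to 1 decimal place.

δ₀ = (0.01076172/0.01123720 − 1)×1000 = (0.957687 − 1)×1000 = -42.313 per mil
α − 1 = ε/1000 = -0.0326
f^(α−1) = 0.833^(-0.0326) = 1.005975
δ_res = (-42.313 + 1000) × 1.005975 − 1000 = 963.409 − 1000 = -36.59 per mil

-36.6 per mil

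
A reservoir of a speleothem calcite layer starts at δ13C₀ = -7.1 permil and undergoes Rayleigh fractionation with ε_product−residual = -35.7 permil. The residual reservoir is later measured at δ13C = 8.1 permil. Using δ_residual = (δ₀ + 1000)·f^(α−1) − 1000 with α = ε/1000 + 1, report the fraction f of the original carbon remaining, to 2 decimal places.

α − 1 = ε/1000 = -0.0357
(δ_res + 1000)/(δ₀ + 1000) = (8.1 + 1000)/(-7.1 + 1000) = 1008.1/992.9 = 1.015309
f = 1.015309^(1/-0.0357) = exp(ln(1.015309)/-0.0357) = exp(0.01519/-0.0357)
f = exp(-0.4256) = 0.6534

0.65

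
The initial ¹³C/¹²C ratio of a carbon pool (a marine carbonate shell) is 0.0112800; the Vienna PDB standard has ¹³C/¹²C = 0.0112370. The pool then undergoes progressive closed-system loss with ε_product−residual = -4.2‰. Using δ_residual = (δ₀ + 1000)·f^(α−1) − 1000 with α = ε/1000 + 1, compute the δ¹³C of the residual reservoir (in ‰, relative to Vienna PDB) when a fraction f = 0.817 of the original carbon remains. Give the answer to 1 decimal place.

δ₀ = (0.0112800/0.0112370 − 1)×1000 = (1.003827 − 1)×1000 = 3.827‰
α − 1 = ε/1000 = -0.0042
f^(α−1) = 0.817^(-0.0042) = 1.000849
δ_res = (3.827 + 1000) × 1.000849 − 1000 = 1004.679 − 1000 = 4.68‰

4.7‰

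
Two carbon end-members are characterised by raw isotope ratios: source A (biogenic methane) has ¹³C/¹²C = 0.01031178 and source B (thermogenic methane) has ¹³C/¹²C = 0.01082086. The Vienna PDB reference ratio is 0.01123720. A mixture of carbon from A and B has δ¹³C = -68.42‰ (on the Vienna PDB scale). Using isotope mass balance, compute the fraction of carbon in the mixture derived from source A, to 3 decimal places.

0.692

δ_A = (0.01031178/0.01123720 − 1)×1000 = (0.917647 − 1)×1000 = -82.353‰
δ_B = (0.01082086/0.01123720 − 1)×1000 = (0.962950 − 1)×1000 = -37.050‰
f_A = (δ_mix − δ_B)/(δ_A − δ_B) = (-68.42 − (-37.050))/(-82.353 − (-37.050))
f_A = -31.370 / -45.303 = 0.6924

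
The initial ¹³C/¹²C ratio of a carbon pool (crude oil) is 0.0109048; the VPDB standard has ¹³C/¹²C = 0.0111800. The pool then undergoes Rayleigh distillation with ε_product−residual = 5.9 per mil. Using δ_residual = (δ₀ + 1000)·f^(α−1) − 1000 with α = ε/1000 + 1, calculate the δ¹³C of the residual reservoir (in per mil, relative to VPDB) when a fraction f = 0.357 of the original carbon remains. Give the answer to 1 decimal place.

δ₀ = (0.0109048/0.0111800 − 1)×1000 = (0.975385 − 1)×1000 = -24.615 per mil
α − 1 = ε/1000 = 0.0059
f^(α−1) = 0.357^(0.0059) = 0.993941
δ_res = (-24.615 + 1000) × 0.993941 − 1000 = 969.475 − 1000 = -30.52 per mil

-30.5 per mil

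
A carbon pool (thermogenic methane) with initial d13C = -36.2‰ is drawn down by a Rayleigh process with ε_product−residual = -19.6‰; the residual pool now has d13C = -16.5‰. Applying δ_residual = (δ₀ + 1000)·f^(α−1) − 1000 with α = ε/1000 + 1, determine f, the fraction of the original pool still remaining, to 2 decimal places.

0.36

α − 1 = ε/1000 = -0.0196
(δ_res + 1000)/(δ₀ + 1000) = (-16.5 + 1000)/(-36.2 + 1000) = 983.5/963.8 = 1.020440
f = 1.020440^(1/-0.0196) = exp(ln(1.020440)/-0.0196) = exp(0.02023/-0.0196)
f = exp(-1.0323) = 0.3562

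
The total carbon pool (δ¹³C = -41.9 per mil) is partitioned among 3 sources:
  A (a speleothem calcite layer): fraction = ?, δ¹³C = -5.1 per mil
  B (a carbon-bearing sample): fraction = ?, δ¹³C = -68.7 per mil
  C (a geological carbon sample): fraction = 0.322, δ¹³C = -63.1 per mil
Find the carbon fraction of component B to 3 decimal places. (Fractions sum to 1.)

0.285

Let f_B and f_A be the unknown fractions; fractions sum to 1 so f_B + f_A = 0.678.
Mass balance: Σ fᵢ·δᵢ = δ_bulk ⇒ f_B·(-68.7) + f_A·(-5.1) = -41.9 − (-20.318) = -21.582
Substitute f_A = 0.678 − f_B:
f_B·(-68.7 − -5.1) = -21.582 − 0.678×(-5.1) = -18.124
f_B = -18.124 / -63.6 = 0.2850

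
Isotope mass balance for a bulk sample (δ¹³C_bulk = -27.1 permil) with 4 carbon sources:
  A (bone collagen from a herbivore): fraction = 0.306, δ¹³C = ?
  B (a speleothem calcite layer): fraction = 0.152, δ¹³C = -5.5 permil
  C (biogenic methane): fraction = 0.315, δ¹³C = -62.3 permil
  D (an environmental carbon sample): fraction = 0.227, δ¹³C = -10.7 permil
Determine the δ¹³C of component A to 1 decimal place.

Isotope mass balance: δ_bulk = Σ fᵢ·δᵢ.
-27.1 = 0.306×δ_A + 0.152×(-5.5) + 0.315×(-62.3) + 0.227×(-10.7)
0.306·δ_A = -27.1 − (-22.889) = -4.211
δ_A = -4.211 / 0.306 = -13.76 permil

-13.8 permil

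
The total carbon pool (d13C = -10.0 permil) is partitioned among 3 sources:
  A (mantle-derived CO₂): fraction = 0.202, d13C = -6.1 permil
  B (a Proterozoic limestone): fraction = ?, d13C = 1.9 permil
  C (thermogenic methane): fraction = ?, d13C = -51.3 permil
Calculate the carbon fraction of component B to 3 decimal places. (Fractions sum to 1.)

Let f_B and f_C be the unknown fractions; fractions sum to 1 so f_B + f_C = 0.798.
Mass balance: Σ fᵢ·δᵢ = δ_bulk ⇒ f_B·(1.9) + f_C·(-51.3) = -10.0 − (-1.232) = -8.768
Substitute f_C = 0.798 − f_B:
f_B·(1.9 − -51.3) = -8.768 − 0.798×(-51.3) = 32.170
f_B = 32.170 / 53.2 = 0.6047

0.605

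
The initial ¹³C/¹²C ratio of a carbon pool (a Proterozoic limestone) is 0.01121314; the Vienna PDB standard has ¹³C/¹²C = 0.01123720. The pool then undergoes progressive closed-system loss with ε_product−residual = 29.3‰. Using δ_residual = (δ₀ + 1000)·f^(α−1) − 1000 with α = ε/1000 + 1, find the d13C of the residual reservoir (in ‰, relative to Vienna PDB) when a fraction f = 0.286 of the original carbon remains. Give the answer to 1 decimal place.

-38.1‰

δ₀ = (0.01121314/0.01123720 − 1)×1000 = (0.997859 − 1)×1000 = -2.141‰
α − 1 = ε/1000 = 0.0293
f^(α−1) = 0.286^(0.0293) = 0.963988
δ_res = (-2.141 + 1000) × 0.963988 − 1000 = 961.924 − 1000 = -38.08‰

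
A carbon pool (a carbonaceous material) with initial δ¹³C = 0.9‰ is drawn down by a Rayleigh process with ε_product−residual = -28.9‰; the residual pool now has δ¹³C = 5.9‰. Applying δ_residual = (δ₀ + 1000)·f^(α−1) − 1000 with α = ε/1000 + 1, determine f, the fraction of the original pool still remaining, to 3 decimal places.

0.842

α − 1 = ε/1000 = -0.0289
(δ_res + 1000)/(δ₀ + 1000) = (5.9 + 1000)/(0.9 + 1000) = 1005.9/1000.9 = 1.004996
f = 1.004996^(1/-0.0289) = exp(ln(1.004996)/-0.0289) = exp(0.00498/-0.0289)
f = exp(-0.1724) = 0.8416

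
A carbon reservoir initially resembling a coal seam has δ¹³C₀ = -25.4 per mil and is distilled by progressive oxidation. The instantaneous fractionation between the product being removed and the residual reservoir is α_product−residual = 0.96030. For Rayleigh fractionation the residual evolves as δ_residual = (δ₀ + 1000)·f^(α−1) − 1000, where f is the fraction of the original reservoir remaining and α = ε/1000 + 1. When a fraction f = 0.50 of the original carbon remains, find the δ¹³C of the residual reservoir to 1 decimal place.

1.8 per mil

Rayleigh residual: δ_res = (δ₀ + 1000)·f^(α−1) − 1000
α − 1 = -0.03970
f^(α−1) = 0.50^(-0.03970) = 1.027900
δ_res = (-25.4 + 1000) × 1.027900 − 1000 = 1001.791 − 1000 = 1.79 per mil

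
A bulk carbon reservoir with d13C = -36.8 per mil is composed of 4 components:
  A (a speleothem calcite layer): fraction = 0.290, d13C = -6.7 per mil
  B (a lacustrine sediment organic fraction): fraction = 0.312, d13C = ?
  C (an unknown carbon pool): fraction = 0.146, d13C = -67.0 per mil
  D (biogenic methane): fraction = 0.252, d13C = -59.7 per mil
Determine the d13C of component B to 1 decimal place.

Isotope mass balance: δ_bulk = Σ fᵢ·δᵢ.
-36.8 = 0.290×(-6.7) + 0.312×δ_B + 0.146×(-67.0) + 0.252×(-59.7)
0.312·δ_B = -36.8 − (-26.769) = -10.031
δ_B = -10.031 / 0.312 = -32.15 per mil

-32.1 per mil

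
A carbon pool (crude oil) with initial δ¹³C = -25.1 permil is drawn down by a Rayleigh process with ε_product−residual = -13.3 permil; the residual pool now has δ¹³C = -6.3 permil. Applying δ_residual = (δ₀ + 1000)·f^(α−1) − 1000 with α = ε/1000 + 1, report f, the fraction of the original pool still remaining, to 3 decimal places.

0.238

α − 1 = ε/1000 = -0.0133
(δ_res + 1000)/(δ₀ + 1000) = (-6.3 + 1000)/(-25.1 + 1000) = 993.7/974.9 = 1.019284
f = 1.019284^(1/-0.0133) = exp(ln(1.019284)/-0.0133) = exp(0.01910/-0.0133)
f = exp(-1.4361) = 0.2378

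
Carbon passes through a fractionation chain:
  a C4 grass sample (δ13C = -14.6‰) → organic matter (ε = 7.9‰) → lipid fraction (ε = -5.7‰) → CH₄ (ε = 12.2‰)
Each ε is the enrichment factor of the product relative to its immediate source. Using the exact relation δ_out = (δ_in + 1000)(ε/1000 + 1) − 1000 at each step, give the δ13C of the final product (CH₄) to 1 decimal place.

step 1: δ = (-14.60 + 1000)·(7.9/1000 + 1) − 1000 = -6.82‰
step 2: δ = (-6.82 + 1000)·(-5.7/1000 + 1) − 1000 = -12.48‰
step 3: δ = (-12.48 + 1000)·(12.2/1000 + 1) − 1000 = -0.43‰

-0.4‰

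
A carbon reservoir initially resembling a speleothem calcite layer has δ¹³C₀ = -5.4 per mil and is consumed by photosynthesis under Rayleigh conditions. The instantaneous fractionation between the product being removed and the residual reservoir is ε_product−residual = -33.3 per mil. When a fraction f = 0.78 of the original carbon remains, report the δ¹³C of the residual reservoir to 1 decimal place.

Rayleigh residual: δ_res = (δ₀ + 1000)·f^(α−1) − 1000
α = ε/1000 + 1 = 0.96670, so α − 1 = -0.03330
f^(α−1) = 0.78^(-0.03330) = 1.008308
δ_res = (-5.4 + 1000) × 1.008308 − 1000 = 1002.863 − 1000 = 2.86 per mil

2.9 per mil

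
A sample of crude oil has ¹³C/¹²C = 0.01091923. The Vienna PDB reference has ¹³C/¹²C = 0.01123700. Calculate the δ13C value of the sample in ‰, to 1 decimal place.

δ13C = (R_sample / R_standard − 1) × 1000
R_sample / R_standard = 0.01091923 / 0.01123700 = 0.971721
δ13C = (0.971721 − 1) × 1000 = -28.28‰

-28.3‰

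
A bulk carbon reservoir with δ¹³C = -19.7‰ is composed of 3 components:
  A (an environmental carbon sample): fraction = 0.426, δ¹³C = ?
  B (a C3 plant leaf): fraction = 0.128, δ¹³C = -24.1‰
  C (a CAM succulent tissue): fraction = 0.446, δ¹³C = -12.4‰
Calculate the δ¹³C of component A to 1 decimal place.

-26.0‰

Isotope mass balance: δ_bulk = Σ fᵢ·δᵢ.
-19.7 = 0.426×δ_A + 0.128×(-24.1) + 0.446×(-12.4)
0.426·δ_A = -19.7 − (-8.615) = -11.085
δ_A = -11.085 / 0.426 = -26.02‰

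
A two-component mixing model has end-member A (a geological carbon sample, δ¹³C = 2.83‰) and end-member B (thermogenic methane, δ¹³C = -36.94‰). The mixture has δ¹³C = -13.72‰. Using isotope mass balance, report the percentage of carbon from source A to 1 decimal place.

58.4%

δ_mix = f_A·δ_A + (1 − f_A)·δ_B  ⇒  f_A = (δ_mix − δ_B)/(δ_A − δ_B)
f_A = (-13.72 − (-36.94)) / (2.83 − (-36.94))
f_A = 23.22 / 39.77 = 0.5839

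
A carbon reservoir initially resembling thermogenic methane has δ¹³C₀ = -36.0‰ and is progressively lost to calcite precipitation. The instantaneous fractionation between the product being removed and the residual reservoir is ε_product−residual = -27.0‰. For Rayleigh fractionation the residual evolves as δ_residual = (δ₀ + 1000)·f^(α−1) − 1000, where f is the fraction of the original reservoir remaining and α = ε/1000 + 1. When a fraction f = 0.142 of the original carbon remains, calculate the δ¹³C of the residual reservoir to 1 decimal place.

16.2‰

Rayleigh residual: δ_res = (δ₀ + 1000)·f^(α−1) − 1000
α = ε/1000 + 1 = 0.97300, so α − 1 = -0.02700
f^(α−1) = 0.142^(-0.02700) = 1.054116
δ_res = (-36.0 + 1000) × 1.054116 − 1000 = 1016.167 − 1000 = 16.17‰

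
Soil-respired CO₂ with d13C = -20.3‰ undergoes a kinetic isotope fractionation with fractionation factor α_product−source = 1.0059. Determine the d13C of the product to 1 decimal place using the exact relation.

-14.5‰

δ_product = (δ_source + 1000)·α − 1000
δ_product = (-20.3 + 1000) × 1.0059 − 1000
δ_product = 985.480 − 1000 = -14.52‰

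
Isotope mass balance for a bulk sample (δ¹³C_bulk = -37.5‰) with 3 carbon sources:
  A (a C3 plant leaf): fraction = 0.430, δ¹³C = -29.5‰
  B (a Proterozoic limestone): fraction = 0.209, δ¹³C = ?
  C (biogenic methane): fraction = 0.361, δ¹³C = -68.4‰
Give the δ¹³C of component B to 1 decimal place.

Isotope mass balance: δ_bulk = Σ fᵢ·δᵢ.
-37.5 = 0.430×(-29.5) + 0.209×δ_B + 0.361×(-68.4)
0.209·δ_B = -37.5 − (-37.377) = -0.123
δ_B = -0.123 / 0.209 = -0.59‰

-0.6‰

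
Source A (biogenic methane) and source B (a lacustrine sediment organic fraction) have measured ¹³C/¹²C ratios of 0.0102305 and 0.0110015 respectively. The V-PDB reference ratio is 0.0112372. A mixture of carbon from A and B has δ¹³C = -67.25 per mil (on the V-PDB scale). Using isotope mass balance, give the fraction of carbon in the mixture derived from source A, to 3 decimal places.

δ_A = (0.0102305/0.0112372 − 1)×1000 = (0.910414 − 1)×1000 = -89.586 per mil
δ_B = (0.0110015/0.0112372 − 1)×1000 = (0.979025 − 1)×1000 = -20.975 per mil
f_A = (δ_mix − δ_B)/(δ_A − δ_B) = (-67.25 − (-20.975))/(-89.586 − (-20.975))
f_A = -46.275 / -68.611 = 0.6745

0.674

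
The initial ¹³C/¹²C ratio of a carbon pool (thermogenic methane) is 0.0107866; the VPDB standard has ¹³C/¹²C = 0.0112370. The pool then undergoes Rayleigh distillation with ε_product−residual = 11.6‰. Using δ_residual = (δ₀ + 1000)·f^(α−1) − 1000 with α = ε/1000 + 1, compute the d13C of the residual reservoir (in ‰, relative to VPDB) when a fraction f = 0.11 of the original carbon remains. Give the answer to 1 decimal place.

-64.3‰

δ₀ = (0.0107866/0.0112370 − 1)×1000 = (0.959918 − 1)×1000 = -40.082‰
α − 1 = ε/1000 = 0.0116
f^(α−1) = 0.11^(0.0116) = 0.974721
δ_res = (-40.082 + 1000) × 0.974721 − 1000 = 935.652 − 1000 = -64.35‰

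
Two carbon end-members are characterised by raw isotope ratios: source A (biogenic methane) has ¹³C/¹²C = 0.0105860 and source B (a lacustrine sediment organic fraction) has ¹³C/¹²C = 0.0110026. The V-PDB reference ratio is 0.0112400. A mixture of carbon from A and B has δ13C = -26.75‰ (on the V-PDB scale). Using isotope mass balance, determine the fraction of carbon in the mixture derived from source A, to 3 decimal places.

δ_A = (0.0105860/0.0112400 − 1)×1000 = (0.941815 − 1)×1000 = -58.185‰
δ_B = (0.0110026/0.0112400 − 1)×1000 = (0.978879 − 1)×1000 = -21.121‰
f_A = (δ_mix − δ_B)/(δ_A − δ_B) = (-26.75 − (-21.121))/(-58.185 − (-21.121))
f_A = -5.629 / -37.064 = 0.1519

0.152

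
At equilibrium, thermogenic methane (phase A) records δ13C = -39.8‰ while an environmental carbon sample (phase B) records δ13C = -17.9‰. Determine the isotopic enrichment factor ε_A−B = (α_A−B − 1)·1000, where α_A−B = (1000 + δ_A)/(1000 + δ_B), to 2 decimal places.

α_A−B = (1000 + -39.8) / (1000 + -17.9) = 960.2 / 982.1 = 0.977701
ε_A−B = (0.977701 − 1) × 1000 = -22.299‰
(The approximation ε ≈ δ_A − δ_B would give -21.9‰.)

-22.30‰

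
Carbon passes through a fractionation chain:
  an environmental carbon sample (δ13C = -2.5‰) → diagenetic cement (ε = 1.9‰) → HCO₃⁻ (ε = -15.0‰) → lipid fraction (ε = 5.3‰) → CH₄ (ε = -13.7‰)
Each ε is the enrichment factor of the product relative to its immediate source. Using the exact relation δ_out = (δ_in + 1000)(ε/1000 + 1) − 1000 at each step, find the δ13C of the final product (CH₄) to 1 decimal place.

step 1: δ = (-2.50 + 1000)·(1.9/1000 + 1) − 1000 = -0.60‰
step 2: δ = (-0.60 + 1000)·(-15.0/1000 + 1) − 1000 = -15.60‰
step 3: δ = (-15.60 + 1000)·(5.3/1000 + 1) − 1000 = -10.38‰
step 4: δ = (-10.38 + 1000)·(-13.7/1000 + 1) − 1000 = -23.94‰

-23.9‰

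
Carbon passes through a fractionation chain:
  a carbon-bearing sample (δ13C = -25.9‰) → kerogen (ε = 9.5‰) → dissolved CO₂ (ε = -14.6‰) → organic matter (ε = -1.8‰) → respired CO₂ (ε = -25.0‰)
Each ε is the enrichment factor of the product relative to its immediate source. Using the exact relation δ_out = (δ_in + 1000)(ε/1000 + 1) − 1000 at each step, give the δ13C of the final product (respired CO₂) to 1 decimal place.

-56.9‰

step 1: δ = (-25.90 + 1000)·(9.5/1000 + 1) − 1000 = -16.65‰
step 2: δ = (-16.65 + 1000)·(-14.6/1000 + 1) − 1000 = -31.00‰
step 3: δ = (-31.00 + 1000)·(-1.8/1000 + 1) − 1000 = -32.75‰
step 4: δ = (-32.75 + 1000)·(-25.0/1000 + 1) − 1000 = -56.93‰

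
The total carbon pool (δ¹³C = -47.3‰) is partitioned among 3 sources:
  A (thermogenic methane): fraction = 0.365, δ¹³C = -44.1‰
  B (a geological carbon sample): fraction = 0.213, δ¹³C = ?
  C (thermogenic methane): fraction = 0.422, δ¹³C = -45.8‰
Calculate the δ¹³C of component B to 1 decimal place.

-55.8‰

Isotope mass balance: δ_bulk = Σ fᵢ·δᵢ.
-47.3 = 0.365×(-44.1) + 0.213×δ_B + 0.422×(-45.8)
0.213·δ_B = -47.3 − (-35.424) = -11.876
δ_B = -11.876 / 0.213 = -55.76‰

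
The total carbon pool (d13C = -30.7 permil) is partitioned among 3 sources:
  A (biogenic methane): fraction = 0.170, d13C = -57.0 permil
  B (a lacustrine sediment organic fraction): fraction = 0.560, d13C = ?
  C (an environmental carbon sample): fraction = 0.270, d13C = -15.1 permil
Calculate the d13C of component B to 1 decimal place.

-30.2 permil

Isotope mass balance: δ_bulk = Σ fᵢ·δᵢ.
-30.7 = 0.170×(-57.0) + 0.560×δ_B + 0.270×(-15.1)
0.560·δ_B = -30.7 − (-13.767) = -16.933
δ_B = -16.933 / 0.560 = -30.24 permil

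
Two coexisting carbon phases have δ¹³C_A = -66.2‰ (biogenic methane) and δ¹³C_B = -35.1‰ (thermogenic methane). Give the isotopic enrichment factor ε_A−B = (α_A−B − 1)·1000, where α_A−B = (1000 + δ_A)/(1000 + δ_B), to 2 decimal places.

-32.23‰

α_A−B = (1000 + -66.2) / (1000 + -35.1) = 933.8 / 964.9 = 0.967769
ε_A−B = (0.967769 − 1) × 1000 = -32.231‰
(The approximation ε ≈ δ_A − δ_B would give -31.1‰.)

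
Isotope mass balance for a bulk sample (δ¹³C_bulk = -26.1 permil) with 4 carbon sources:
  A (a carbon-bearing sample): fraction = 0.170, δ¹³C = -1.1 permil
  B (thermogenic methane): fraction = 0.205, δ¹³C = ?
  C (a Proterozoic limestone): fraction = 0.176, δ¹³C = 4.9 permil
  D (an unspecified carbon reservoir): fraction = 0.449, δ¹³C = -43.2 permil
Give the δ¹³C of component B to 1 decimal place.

-36.0 permil

Isotope mass balance: δ_bulk = Σ fᵢ·δᵢ.
-26.1 = 0.170×(-1.1) + 0.205×δ_B + 0.176×(4.9) + 0.449×(-43.2)
0.205·δ_B = -26.1 − (-18.721) = -7.379
δ_B = -7.379 / 0.205 = -35.99 permil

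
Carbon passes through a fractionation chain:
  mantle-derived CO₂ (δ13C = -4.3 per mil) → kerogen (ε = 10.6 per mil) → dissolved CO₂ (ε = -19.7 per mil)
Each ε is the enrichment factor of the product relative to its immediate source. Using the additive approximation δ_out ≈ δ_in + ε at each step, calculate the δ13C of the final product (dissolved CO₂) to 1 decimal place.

step 1: δ ≈ -4.3 + (10.6) = 6.3 per mil
step 2: δ ≈ 6.3 + (-19.7) = -13.4 per mil

-13.4 per mil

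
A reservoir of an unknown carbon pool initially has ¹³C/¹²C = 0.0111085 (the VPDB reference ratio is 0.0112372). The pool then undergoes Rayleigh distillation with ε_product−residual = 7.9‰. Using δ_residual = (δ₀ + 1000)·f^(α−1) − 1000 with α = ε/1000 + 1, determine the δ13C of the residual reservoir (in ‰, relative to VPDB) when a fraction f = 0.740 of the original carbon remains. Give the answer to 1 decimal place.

-13.8‰

δ₀ = (0.0111085/0.0112372 − 1)×1000 = (0.988547 − 1)×1000 = -11.453‰
α − 1 = ε/1000 = 0.0079
f^(α−1) = 0.740^(0.0079) = 0.997624
δ_res = (-11.453 + 1000) × 0.997624 − 1000 = 986.198 − 1000 = -13.80‰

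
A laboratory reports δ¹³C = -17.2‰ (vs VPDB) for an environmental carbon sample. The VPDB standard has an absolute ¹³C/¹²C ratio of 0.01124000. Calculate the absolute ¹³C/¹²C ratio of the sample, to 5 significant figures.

R_sample = R_standard × (δ¹³C/1000 + 1)
R_sample = 0.01124000 × (-17.2/1000 + 1) = 0.01124000 × 0.982800
R_sample = 0.0110467

0.011047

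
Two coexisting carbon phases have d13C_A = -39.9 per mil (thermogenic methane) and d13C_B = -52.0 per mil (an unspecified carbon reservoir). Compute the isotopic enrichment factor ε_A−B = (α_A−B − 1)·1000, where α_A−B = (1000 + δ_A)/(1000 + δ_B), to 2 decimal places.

α_A−B = (1000 + -39.9) / (1000 + -52.0) = 960.1 / 948.0 = 1.012764
ε_A−B = (1.012764 − 1) × 1000 = 12.764 per mil
(The approximation ε ≈ δ_A − δ_B would give 12.1 per mil.)

12.76 per mil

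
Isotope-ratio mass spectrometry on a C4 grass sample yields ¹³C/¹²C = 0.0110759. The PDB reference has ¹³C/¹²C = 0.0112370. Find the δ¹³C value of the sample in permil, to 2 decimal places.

-14.34 permil

δ¹³C = (R_sample / R_standard − 1) × 1000
R_sample / R_standard = 0.0110759 / 0.0112370 = 0.985663
δ¹³C = (0.985663 − 1) × 1000 = -14.337 permil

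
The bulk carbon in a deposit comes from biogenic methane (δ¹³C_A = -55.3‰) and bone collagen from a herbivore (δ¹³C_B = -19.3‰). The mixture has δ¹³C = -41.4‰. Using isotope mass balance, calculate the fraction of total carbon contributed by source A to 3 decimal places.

δ_mix = f_A·δ_A + (1 − f_A)·δ_B  ⇒  f_A = (δ_mix − δ_B)/(δ_A − δ_B)
f_A = (-41.4 − (-19.3)) / (-55.3 − (-19.3))
f_A = -22.1 / -36.0 = 0.6139

0.614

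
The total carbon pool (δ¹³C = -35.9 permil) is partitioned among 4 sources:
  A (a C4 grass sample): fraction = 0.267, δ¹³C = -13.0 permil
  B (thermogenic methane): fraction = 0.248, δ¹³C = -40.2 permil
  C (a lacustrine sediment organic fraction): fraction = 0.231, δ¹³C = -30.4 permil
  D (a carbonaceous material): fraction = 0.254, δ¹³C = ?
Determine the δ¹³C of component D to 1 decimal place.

-60.8 permil

Isotope mass balance: δ_bulk = Σ fᵢ·δᵢ.
-35.9 = 0.267×(-13.0) + 0.248×(-40.2) + 0.231×(-30.4) + 0.254×δ_D
0.254·δ_D = -35.9 − (-20.463) = -15.437
δ_D = -15.437 / 0.254 = -60.78 permil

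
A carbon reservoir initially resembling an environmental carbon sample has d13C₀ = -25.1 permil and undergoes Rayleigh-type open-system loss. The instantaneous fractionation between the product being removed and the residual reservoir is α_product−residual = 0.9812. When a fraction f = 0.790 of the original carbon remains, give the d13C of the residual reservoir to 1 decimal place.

-20.8 permil

Rayleigh residual: δ_res = (δ₀ + 1000)·f^(α−1) − 1000
α − 1 = -0.01880
f^(α−1) = 0.790^(-0.01880) = 1.004441
δ_res = (-25.1 + 1000) × 1.004441 − 1000 = 979.230 − 1000 = -20.77 permil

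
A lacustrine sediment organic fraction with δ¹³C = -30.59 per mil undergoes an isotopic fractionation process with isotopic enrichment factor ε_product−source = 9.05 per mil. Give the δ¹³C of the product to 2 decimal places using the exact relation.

-21.82 per mil

Exactly, δ_product = (δ_source + 1000)·(ε/1000 + 1) − 1000.
δ_product = (-30.59 + 1000) × (9.05/1000 + 1) − 1000
δ_product = -21.817 per mil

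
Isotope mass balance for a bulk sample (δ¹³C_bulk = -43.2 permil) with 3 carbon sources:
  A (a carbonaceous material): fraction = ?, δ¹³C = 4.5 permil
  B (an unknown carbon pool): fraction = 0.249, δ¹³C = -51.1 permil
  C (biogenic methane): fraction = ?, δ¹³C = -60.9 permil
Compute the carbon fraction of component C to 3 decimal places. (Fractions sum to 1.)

Let f_C and f_A be the unknown fractions; fractions sum to 1 so f_C + f_A = 0.751.
Mass balance: Σ fᵢ·δᵢ = δ_bulk ⇒ f_C·(-60.9) + f_A·(4.5) = -43.2 − (-12.724) = -30.476
Substitute f_A = 0.751 − f_C:
f_C·(-60.9 − 4.5) = -30.476 − 0.751×(4.5) = -33.856
f_C = -33.856 / -65.4 = 0.5177

0.518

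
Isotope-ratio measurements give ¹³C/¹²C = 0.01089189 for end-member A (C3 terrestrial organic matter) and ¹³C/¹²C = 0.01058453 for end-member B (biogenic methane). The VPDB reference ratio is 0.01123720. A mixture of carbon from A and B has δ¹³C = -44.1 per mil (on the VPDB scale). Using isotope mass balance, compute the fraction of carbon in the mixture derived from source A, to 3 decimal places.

δ_A = (0.01089189/0.01123720 − 1)×1000 = (0.969271 − 1)×1000 = -30.729 per mil
δ_B = (0.01058453/0.01123720 − 1)×1000 = (0.941919 − 1)×1000 = -58.081 per mil
f_A = (δ_mix − δ_B)/(δ_A − δ_B) = (-44.1 − (-58.081))/(-30.729 − (-58.081))
f_A = 13.981 / 27.352 = 0.5112

0.511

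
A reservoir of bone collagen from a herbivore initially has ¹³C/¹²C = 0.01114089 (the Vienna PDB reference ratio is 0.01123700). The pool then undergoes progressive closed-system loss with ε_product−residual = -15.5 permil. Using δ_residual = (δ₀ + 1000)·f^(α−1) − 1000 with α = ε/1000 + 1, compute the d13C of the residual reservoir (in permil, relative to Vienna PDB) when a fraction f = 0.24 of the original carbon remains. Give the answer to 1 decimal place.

δ₀ = (0.01114089/0.01123700 − 1)×1000 = (0.991447 − 1)×1000 = -8.553 permil
α − 1 = ε/1000 = -0.0155
f^(α−1) = 0.24^(-0.0155) = 1.022367
δ_res = (-8.553 + 1000) × 1.022367 − 1000 = 1013.622 − 1000 = 13.62 permil

13.6 permil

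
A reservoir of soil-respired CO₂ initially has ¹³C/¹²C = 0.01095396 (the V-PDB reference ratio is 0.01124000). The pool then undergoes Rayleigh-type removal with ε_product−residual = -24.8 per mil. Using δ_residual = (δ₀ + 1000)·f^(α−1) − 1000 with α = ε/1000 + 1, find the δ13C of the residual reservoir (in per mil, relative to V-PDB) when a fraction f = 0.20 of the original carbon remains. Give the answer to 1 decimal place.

14.2 per mil

δ₀ = (0.01095396/0.01124000 − 1)×1000 = (0.974552 − 1)×1000 = -25.448 per mil
α − 1 = ε/1000 = -0.0248
f^(α−1) = 0.20^(-0.0248) = 1.040721
δ_res = (-25.448 + 1000) × 1.040721 − 1000 = 1014.237 − 1000 = 14.24 per mil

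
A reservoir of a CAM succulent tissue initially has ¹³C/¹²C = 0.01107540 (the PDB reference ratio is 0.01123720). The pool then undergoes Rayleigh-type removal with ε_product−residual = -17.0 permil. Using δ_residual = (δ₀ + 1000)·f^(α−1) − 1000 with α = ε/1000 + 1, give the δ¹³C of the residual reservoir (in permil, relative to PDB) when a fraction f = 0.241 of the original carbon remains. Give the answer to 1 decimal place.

δ₀ = (0.01107540/0.01123720 − 1)×1000 = (0.985601 − 1)×1000 = -14.399 permil
α − 1 = ε/1000 = -0.0170
f^(α−1) = 0.241^(-0.0170) = 1.024485
δ_res = (-14.399 + 1000) × 1.024485 − 1000 = 1009.734 − 1000 = 9.73 permil

9.7 permil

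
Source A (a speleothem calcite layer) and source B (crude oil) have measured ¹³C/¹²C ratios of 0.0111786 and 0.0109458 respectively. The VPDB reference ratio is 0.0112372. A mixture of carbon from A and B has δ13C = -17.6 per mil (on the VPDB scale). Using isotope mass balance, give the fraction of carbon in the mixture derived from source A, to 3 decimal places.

0.402

δ_A = (0.0111786/0.0112372 − 1)×1000 = (0.994785 − 1)×1000 = -5.215 per mil
δ_B = (0.0109458/0.0112372 − 1)×1000 = (0.974068 − 1)×1000 = -25.932 per mil
f_A = (δ_mix − δ_B)/(δ_A − δ_B) = (-17.6 − (-25.932))/(-5.215 − (-25.932))
f_A = 8.332 / 20.717 = 0.4022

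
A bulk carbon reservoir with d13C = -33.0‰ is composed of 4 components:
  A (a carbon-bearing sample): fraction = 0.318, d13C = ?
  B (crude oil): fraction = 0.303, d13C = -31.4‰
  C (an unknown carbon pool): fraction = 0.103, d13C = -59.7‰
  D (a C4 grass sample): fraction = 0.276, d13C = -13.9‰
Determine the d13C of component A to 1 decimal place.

Isotope mass balance: δ_bulk = Σ fᵢ·δᵢ.
-33.0 = 0.318×δ_A + 0.303×(-31.4) + 0.103×(-59.7) + 0.276×(-13.9)
0.318·δ_A = -33.0 − (-19.500) = -13.500
δ_A = -13.500 / 0.318 = -42.45‰

-42.5‰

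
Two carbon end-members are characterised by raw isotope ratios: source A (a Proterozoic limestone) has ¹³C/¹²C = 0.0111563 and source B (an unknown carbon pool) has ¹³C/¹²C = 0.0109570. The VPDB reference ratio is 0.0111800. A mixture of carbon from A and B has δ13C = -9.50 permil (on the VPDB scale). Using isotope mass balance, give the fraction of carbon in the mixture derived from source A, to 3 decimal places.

0.586

δ_A = (0.0111563/0.0111800 − 1)×1000 = (0.997880 − 1)×1000 = -2.120 permil
δ_B = (0.0109570/0.0111800 − 1)×1000 = (0.980054 − 1)×1000 = -19.946 permil
f_A = (δ_mix − δ_B)/(δ_A − δ_B) = (-9.50 − (-19.946))/(-2.120 − (-19.946))
f_A = 10.446 / 17.826 = 0.5860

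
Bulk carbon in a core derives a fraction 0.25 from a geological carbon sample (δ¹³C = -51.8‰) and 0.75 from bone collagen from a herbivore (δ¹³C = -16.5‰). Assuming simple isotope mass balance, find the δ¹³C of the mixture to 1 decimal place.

δ_mix = f_A·δ_A + f_B·δ_B
δ_mix = 0.25 × (-51.8) + 0.75 × (-16.5)
δ_mix = -12.95 + -12.38 = -25.32‰

-25.3‰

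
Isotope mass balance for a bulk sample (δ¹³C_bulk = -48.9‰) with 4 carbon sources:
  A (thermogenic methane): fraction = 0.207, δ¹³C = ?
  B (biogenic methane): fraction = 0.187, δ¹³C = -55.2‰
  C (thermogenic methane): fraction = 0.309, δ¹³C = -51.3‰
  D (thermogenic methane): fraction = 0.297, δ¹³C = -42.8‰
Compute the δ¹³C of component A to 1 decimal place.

-48.4‰

Isotope mass balance: δ_bulk = Σ fᵢ·δᵢ.
-48.9 = 0.207×δ_A + 0.187×(-55.2) + 0.309×(-51.3) + 0.297×(-42.8)
0.207·δ_A = -48.9 − (-38.886) = -10.014
δ_A = -10.014 / 0.207 = -48.38‰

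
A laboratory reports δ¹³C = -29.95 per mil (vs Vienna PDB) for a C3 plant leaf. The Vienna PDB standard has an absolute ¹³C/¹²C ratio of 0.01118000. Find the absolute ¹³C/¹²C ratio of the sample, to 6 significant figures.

0.0108452

R_sample = R_standard × (δ¹³C/1000 + 1)
R_sample = 0.01118000 × (-29.95/1000 + 1) = 0.01118000 × 0.970050
R_sample = 0.0108452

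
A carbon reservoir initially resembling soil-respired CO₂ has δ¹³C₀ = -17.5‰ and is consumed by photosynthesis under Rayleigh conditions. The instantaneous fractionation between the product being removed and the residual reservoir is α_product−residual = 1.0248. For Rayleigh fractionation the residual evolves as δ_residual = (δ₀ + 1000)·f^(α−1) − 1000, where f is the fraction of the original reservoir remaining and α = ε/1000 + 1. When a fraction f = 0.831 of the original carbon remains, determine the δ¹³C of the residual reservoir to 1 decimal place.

Rayleigh residual: δ_res = (δ₀ + 1000)·f^(α−1) − 1000
α − 1 = 0.02480
f^(α−1) = 0.831^(0.02480) = 0.995419
δ_res = (-17.5 + 1000) × 0.995419 − 1000 = 978.000 − 1000 = -22.00‰

-22.0‰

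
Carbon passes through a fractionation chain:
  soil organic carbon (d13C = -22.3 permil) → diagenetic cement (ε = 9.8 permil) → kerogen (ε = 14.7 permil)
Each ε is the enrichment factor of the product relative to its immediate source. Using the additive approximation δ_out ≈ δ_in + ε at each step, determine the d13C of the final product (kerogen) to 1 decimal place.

2.2 permil

step 1: δ ≈ -22.3 + (9.8) = -12.5 permil
step 2: δ ≈ -12.5 + (14.7) = 2.2 permil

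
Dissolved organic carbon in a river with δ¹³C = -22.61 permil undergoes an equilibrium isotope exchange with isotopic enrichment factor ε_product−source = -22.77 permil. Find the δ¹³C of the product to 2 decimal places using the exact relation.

To first order, δ_product ≈ δ_source + ε = -45.38 permil.
Exactly, δ_product = (δ_source + 1000)·(ε/1000 + 1) − 1000.
δ_product = (-22.61 + 1000) × (-22.77/1000 + 1) − 1000
δ_product = -44.865 permil

-44.87 permil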